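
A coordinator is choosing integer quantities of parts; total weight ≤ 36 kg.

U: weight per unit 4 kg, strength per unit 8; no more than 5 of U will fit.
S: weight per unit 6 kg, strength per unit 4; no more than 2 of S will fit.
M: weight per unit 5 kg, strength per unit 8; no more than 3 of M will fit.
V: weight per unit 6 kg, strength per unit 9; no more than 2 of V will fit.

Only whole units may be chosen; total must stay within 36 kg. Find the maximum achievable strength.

5×U, 2×M, and 1×V: weight 36 ≤ 36, strength 5·8 + 2·8 + 1·9 = 65.
5×U and 3×M: weight 35 ≤ 36, strength 5·8 + 3·8 = 64.
Best is 65.

65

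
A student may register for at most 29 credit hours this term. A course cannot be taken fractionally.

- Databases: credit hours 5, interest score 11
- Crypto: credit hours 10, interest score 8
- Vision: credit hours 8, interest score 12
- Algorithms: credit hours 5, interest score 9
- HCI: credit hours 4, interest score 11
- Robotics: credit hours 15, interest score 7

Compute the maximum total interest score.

43

Crypto + Vision + Algorithms + HCI: credit hours 10 + 8 + 5 + 4 = 27 ≤ 29, interest score 8 + 12 + 9 + 11 = 40.
Databases + Crypto + Vision + HCI: credit hours 5 + 10 + 8 + 4 = 27 ≤ 29, interest score 11 + 8 + 12 + 11 = 42.
Databases + Vision + Algorithms + HCI: credit hours 5 + 8 + 5 + 4 = 22 ≤ 29, interest score 11 + 12 + 9 + 11 = 43.
Best is Databases, Vision, Algorithms, and HCI with total interest score 43.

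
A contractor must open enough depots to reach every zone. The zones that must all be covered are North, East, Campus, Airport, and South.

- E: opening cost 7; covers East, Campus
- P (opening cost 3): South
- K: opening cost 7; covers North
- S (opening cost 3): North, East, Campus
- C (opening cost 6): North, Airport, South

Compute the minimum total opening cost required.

Choose S and C: together they cover North, East, Campus, Airport, South — every zone.
Total opening cost: 3 + 6 = 9.

9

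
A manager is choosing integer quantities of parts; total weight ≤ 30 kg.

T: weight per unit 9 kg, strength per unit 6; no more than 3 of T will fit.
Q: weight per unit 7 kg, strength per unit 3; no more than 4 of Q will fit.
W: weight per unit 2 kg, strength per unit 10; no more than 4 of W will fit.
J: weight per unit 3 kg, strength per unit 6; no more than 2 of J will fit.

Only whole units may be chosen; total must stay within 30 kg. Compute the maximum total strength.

61

W has the best ratio (10/2); taking only W gives at most 4×10 = 40 (stopped by the supply cap of 4).
Mixing does better — 1×T, 1×Q, 4×W, and 2×J: weight 30 ≤ 30, strength 1·6 + 1·3 + 4·10 + 2·6 = 61.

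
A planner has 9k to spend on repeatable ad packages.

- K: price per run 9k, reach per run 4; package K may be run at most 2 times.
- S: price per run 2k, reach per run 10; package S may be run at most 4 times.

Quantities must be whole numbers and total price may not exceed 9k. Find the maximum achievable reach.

4×S: price 8 ≤ 9, reach 4·10 = 40.
3×S: price 6 ≤ 9, reach 3·10 = 30.
Best is 40.

40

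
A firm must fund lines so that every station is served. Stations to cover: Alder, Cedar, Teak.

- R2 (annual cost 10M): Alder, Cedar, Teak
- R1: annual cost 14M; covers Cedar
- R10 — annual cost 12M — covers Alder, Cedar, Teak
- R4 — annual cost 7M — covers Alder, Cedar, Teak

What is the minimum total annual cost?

This is an integer covering problem.
R4 alone covers Alder, Cedar, Teak — every station.
Total annual cost: 7.

7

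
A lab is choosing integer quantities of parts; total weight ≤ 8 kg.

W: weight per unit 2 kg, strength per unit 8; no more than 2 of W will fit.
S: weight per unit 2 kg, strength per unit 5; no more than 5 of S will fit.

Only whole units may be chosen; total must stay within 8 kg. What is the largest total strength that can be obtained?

W has the best ratio (8/2); taking only W gives at most 2×8 = 16 (stopped by the supply cap of 2).
Mixing does better — 2×W and 2×S: weight 8 ≤ 8, strength 2·8 + 2·5 = 26.

26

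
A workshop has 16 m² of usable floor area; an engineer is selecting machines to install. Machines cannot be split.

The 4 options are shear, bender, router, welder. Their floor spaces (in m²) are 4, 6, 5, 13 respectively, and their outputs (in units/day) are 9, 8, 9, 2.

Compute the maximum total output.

26

Allowing fractional choices, the relaxed optimum would be about 26.2, but machines are indivisible.
shear + bender: floor space 4 + 6 = 10 ≤ 16, output 9 + 8 = 17.
shear + router: floor space 4 + 5 = 9 ≤ 16, output 9 + 9 = 18.
shear + bender + router: floor space 4 + 6 + 5 = 15 ≤ 16, output 9 + 8 + 9 = 26.
Best is shear, bender, and router with total output 26.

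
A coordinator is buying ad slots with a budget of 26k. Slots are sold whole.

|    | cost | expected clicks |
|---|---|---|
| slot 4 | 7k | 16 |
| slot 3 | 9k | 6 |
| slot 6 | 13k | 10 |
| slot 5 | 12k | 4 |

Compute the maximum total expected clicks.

Allowing fractional choices, the relaxed optimum would be about 30.0, but ad slots are indivisible.
slot 4 + slot 6: cost 7 + 13 = 20 ≤ 26, expected clicks 16 + 10 = 26.
slot 4 + slot 3: cost 7 + 9 = 16 ≤ 26, expected clicks 16 + 6 = 22.
Best is slot 4 and slot 6 with total expected clicks 26.

26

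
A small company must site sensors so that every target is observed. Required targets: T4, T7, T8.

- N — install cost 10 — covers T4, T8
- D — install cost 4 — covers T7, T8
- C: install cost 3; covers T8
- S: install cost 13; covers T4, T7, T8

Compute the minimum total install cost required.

The greedy cost-per-new-target heuristic would pick D and N for 14, but a cheaper cover exists.
S alone covers T4, T7, T8 — every target.
Total install cost: 13.
No cover costs less than 13.

13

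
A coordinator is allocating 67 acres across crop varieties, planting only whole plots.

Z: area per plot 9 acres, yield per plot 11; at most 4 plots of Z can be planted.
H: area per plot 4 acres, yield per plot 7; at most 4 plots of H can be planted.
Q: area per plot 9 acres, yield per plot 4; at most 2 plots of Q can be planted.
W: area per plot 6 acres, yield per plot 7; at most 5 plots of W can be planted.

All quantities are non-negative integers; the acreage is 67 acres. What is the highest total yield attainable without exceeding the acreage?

89

3×Z, 4×H, and 4×W: area 67 ≤ 67, yield 3·11 + 4·7 + 4·7 = 89.
4×Z, 3×H, and 3×W: area 66 ≤ 67, yield 4·11 + 3·7 + 3·7 = 86.
Best is 89.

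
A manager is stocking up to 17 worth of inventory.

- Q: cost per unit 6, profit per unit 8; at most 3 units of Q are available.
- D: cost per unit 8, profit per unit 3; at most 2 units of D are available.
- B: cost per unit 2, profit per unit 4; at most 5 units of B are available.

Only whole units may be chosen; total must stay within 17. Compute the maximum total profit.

28

This is a bounded integer knapsack.
B has the best ratio (4/2); taking only B gives at most 5×4 = 20 (stopped by the supply cap of 5).
Mixing does better — 1×Q and 5×B: cost 16 ≤ 17, profit 1·8 + 5·4 = 28.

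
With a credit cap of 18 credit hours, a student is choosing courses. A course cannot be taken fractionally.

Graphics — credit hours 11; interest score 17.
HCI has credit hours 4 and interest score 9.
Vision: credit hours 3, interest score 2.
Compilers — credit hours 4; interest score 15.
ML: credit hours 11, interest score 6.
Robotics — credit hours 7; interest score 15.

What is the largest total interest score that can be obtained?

41

Allowing fractional choices, the relaxed optimum would be about 43.6, but courses are indivisible.
HCI + Compilers + Robotics: credit hours 4 + 4 + 7 = 15 ≤ 18, interest score 9 + 15 + 15 = 39.
Graphics + Vision + Compilers: credit hours 11 + 3 + 4 = 18 ≤ 18, interest score 17 + 2 + 15 = 34.
HCI + Vision + Compilers + Robotics: credit hours 4 + 3 + 4 + 7 = 18 ≤ 18, interest score 9 + 2 + 15 + 15 = 41.
Best is HCI, Vision, Compilers, and Robotics with total interest score 41.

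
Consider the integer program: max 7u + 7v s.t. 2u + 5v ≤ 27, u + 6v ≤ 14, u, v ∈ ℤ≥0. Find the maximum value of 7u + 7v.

91

(u,v)=(13,0) is feasible, giving 91.
(u,v)=(12,0) is feasible, giving 84.
No feasible integer point exceeds 91.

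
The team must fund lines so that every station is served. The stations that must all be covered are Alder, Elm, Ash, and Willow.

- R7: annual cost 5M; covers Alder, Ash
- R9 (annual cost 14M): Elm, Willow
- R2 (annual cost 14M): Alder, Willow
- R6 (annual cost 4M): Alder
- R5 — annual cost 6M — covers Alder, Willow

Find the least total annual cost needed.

Choose R7 and R9: together they cover Alder, Elm, Ash, Willow — every station.
Total annual cost: 5 + 14 = 19.

19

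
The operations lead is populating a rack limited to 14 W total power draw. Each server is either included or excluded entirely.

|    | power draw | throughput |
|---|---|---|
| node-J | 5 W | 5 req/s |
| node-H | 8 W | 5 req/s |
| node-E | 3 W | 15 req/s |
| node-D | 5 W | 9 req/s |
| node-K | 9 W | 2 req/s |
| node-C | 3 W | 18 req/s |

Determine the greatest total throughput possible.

node-E + node-D + node-C: power draw 3 + 5 + 3 = 11 ≤ 14, throughput 15 + 9 + 18 = 42.
node-J + node-E + node-C: power draw 5 + 3 + 3 = 11 ≤ 14, throughput 5 + 15 + 18 = 38.
node-H + node-E + node-C: power draw 8 + 3 + 3 = 14 ≤ 14, throughput 5 + 15 + 18 = 38.
Best is node-E, node-D, and node-C with total throughput 42.

42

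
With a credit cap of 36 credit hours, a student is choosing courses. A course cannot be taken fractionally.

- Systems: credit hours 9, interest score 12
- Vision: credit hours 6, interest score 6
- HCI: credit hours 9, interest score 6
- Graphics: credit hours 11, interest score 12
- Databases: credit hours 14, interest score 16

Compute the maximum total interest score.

Allowing fractional choices, the relaxed optimum would be about 42.0, but courses are indivisible.
Systems + Vision + HCI + Graphics: credit hours 9 + 6 + 9 + 11 = 35 ≤ 36, interest score 12 + 6 + 6 + 12 = 36.
Systems + Vision + Databases: credit hours 9 + 6 + 14 = 29 ≤ 36, interest score 12 + 6 + 16 = 34.
Systems + Graphics + Databases: credit hours 9 + 11 + 14 = 34 ≤ 36, interest score 12 + 12 + 16 = 40.
Best is Systems, Graphics, and Databases with total interest score 40.

40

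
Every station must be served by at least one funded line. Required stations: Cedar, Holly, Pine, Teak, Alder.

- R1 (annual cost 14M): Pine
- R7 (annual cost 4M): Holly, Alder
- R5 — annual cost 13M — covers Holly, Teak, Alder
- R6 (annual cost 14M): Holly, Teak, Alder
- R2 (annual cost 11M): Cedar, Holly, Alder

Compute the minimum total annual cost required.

Choose R1, R5, and R2: together they cover Cedar, Holly, Pine, Teak, Alder — every station.
Total annual cost: 14 + 13 + 11 = 38.

38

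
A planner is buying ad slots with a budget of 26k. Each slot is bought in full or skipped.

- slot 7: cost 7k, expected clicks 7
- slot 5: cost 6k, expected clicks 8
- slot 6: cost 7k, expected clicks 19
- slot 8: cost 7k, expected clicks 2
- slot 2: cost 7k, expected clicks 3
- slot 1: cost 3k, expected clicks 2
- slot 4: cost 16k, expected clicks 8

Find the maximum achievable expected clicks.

This is a 0-1 knapsack instance.
slot 7 + slot 5 + slot 6: cost 7 + 6 + 7 = 20 ≤ 26, expected clicks 7 + 8 + 19 = 34.
slot 5 + slot 6 + slot 2 + slot 1: cost 6 + 7 + 7 + 3 = 23 ≤ 26, expected clicks 8 + 19 + 3 + 2 = 32.
slot 7 + slot 5 + slot 6 + slot 1: cost 7 + 6 + 7 + 3 = 23 ≤ 26, expected clicks 7 + 8 + 19 + 2 = 36.
Best is slot 7, slot 5, slot 6, and slot 1 with total expected clicks 36.

36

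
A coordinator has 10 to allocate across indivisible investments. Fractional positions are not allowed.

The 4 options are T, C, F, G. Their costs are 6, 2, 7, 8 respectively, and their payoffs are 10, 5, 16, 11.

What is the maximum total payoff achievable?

21

Take C and F: cost 2 + 7 = 9 ≤ 10, payoff 5 + 16 = 21.
No other feasible combination does better.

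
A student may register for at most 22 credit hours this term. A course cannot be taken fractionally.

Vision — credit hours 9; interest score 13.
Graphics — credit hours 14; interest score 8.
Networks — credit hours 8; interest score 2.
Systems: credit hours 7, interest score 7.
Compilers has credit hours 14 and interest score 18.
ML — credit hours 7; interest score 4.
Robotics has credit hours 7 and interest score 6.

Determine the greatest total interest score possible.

This is a 0-1 knapsack instance.
Allowing fractional choices, the relaxed optimum would be about 29.7, but courses are indivisible.
Compilers + Robotics: credit hours 14 + 7 = 21 ≤ 22, interest score 18 + 6 = 24.
Systems + Compilers: credit hours 7 + 14 = 21 ≤ 22, interest score 7 + 18 = 25.
Best is Systems and Compilers with total interest score 25.

25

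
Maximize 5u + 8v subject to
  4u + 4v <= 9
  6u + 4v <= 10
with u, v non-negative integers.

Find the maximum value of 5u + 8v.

16

(u,v)=(0,2): 4·0+4·2=8≤9, 6·0+4·2=8≤10, objective 16.
(u,v)=(1,1): 4·1+4·1=8≤9, 6·1+4·1=10≤10, objective 13.
(u,v)=(0,1): 4·0+4·1=4≤9, 6·0+4·1=4≤10, objective 8.
Maximum is 16 at (u,v)=(0,2).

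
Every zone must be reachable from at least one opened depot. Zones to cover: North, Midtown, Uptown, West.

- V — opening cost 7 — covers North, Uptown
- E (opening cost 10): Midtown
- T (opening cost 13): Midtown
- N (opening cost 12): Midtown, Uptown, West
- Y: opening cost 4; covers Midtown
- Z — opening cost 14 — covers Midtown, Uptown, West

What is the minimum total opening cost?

The greedy cost-per-new-zone heuristic would pick V, Y, and N for 23, but a cheaper cover exists.
Choose V and N: together they cover North, Midtown, Uptown, West — every zone.
Total opening cost: 7 + 12 = 19.
No cover costs less than 19.

19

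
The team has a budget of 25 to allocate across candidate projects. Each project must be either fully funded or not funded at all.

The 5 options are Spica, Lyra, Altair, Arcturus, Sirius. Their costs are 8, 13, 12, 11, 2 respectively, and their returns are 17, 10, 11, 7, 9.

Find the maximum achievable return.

This is a 0-1 knapsack instance.
Spica + Arcturus + Sirius: cost 8 + 11 + 2 = 21 ≤ 25, return 17 + 7 + 9 = 33.
Spica + Altair + Sirius: cost 8 + 12 + 2 = 22 ≤ 25, return 17 + 11 + 9 = 37.
Spica + Lyra + Sirius: cost 8 + 13 + 2 = 23 ≤ 25, return 17 + 10 + 9 = 36.
Best is Spica, Altair, and Sirius with total return 37.

37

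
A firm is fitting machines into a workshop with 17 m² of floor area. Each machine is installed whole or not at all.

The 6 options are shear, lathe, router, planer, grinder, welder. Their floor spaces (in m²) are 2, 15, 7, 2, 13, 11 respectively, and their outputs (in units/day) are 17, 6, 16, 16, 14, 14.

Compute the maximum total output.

49

shear + router + planer: floor space 2 + 7 + 2 = 11 ≤ 17, output 17 + 16 + 16 = 49.
shear + planer + grinder: floor space 2 + 2 + 13 = 17 ≤ 17, output 17 + 16 + 14 = 47.
shear + planer + welder: floor space 2 + 2 + 11 = 15 ≤ 17, output 17 + 16 + 14 = 47.
Best is shear, router, and planer with total output 49.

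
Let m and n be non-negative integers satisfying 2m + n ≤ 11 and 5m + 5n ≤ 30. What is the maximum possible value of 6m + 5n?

(m,n)=(5,1): 2·5+1·1=11≤11, 5·5+5·1=30≤30, objective 35.
(m,n)=(4,2): 2·4+1·2=10≤11, 5·4+5·2=30≤30, objective 34.
(m,n)=(5,0): 2·5+1·0=10≤11, 5·5+5·0=25≤30, objective 30.
Maximum is 35 at (m,n)=(5,1).

35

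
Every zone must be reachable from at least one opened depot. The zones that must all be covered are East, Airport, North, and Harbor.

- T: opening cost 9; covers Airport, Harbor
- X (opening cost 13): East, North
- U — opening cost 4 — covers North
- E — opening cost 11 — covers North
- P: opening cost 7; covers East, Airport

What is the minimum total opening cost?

20

Choose T, U, and P: together they cover East, Airport, North, Harbor — every zone.
Total opening cost: 9 + 4 + 7 = 20.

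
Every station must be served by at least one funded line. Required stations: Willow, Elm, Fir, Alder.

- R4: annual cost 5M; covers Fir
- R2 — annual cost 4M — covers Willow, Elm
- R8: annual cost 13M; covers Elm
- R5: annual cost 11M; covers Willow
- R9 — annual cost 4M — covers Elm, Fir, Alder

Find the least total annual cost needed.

8

Choose R2 and R9: together they cover Willow, Elm, Fir, Alder — every station.
Total annual cost: 4 + 4 = 8.
No cover costs less than 8.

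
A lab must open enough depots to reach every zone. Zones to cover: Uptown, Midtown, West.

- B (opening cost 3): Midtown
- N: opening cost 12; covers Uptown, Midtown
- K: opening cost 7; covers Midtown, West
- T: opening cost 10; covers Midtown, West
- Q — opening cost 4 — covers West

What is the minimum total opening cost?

16

This is an integer covering problem.
The greedy cost-per-new-zone heuristic would pick B, Q, and N for 19, but a cheaper cover exists.
Choose N and Q: together they cover Uptown, Midtown, West — every zone.
Total opening cost: 12 + 4 = 16.
No cover costs less than 16.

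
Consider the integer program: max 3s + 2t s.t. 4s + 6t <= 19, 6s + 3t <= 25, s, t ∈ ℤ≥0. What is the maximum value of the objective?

Relaxing integrality, the LP optimum is 12.79 at (s,t) = (3.88, 0.583), which is not an integer point.
(s,t)=(4,0): 4·4+6·0=16≤19, 6·4+3·0=24≤25, objective 12.
(s,t)=(3,1): 4·3+6·1=18≤19, 6·3+3·1=21≤25, objective 11.
(s,t)=(3,0): 4·3+6·0=12≤19, 6·3+3·0=18≤25, objective 9.
Maximum is 12 at (s,t)=(4,0).

12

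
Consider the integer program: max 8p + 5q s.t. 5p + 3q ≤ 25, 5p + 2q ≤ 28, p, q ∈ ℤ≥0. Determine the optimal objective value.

Relaxing integrality, the LP optimum is 41.67 at (p,q) = (0, 8.33), which is not an integer point.
(p,q)=(2,5): 5·2+3·5=25≤25, 5·2+2·5=20≤28, objective 41.
(p,q)=(0,8): 5·0+3·8=24≤25, 5·0+2·8=16≤28, objective 40.
Maximum is 41 at (p,q)=(2,5).

41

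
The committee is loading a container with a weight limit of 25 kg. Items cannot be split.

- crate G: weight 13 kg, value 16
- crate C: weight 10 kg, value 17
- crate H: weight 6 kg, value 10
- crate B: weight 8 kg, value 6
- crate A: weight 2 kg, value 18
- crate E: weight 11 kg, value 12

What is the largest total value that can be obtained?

51

Allowing fractional choices, the relaxed optimum would be about 53.6, but items are indivisible.
crate C + crate H + crate A: weight 10 + 6 + 2 = 18 ≤ 25, value 17 + 10 + 18 = 45.
crate G + crate C + crate A: weight 13 + 10 + 2 = 25 ≤ 25, value 16 + 17 + 18 = 51.
crate C + crate A + crate E: weight 10 + 2 + 11 = 23 ≤ 25, value 17 + 18 + 12 = 47.
Best is crate G, crate C, and crate A with total value 51.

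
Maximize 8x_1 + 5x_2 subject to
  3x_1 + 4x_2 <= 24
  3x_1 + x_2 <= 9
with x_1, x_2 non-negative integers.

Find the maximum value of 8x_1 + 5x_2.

(x_1,x_2)=(1,5): 3·1+4·5=23≤24, 3·1+1·5=8≤9, objective 33.
(x_1,x_2)=(0,6): 3·0+4·6=24≤24, 3·0+1·6=6≤9, objective 30.
(x_1,x_2)=(1,4): 3·1+4·4=19≤24, 3·1+1·4=7≤9, objective 28.
No feasible integer point exceeds 33.

33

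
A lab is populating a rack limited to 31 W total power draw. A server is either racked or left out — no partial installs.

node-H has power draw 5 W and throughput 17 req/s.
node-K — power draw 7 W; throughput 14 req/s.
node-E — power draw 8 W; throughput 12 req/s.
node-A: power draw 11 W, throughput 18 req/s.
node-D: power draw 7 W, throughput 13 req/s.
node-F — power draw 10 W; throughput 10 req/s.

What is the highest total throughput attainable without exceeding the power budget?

62

node-H + node-E + node-A + node-D: power draw 5 + 8 + 11 + 7 = 31 ≤ 31, throughput 17 + 12 + 18 + 13 = 60.
node-H + node-K + node-E + node-A: power draw 5 + 7 + 8 + 11 = 31 ≤ 31, throughput 17 + 14 + 12 + 18 = 61.
node-H + node-K + node-A + node-D: power draw 5 + 7 + 11 + 7 = 30 ≤ 31, throughput 17 + 14 + 18 + 13 = 62.
Best is node-H, node-K, node-A, and node-D with total throughput 62.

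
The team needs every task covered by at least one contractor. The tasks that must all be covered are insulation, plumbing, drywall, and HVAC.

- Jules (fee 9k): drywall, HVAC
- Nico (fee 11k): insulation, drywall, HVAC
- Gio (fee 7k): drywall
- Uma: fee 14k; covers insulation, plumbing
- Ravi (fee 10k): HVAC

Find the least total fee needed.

23

The greedy cost-per-new-task heuristic would pick Nico and Uma for 25, but a cheaper cover exists.
Choose Jules and Uma: together they cover insulation, plumbing, drywall, HVAC — every task.
Total fee: 9 + 14 = 23.
No cover costs less than 23.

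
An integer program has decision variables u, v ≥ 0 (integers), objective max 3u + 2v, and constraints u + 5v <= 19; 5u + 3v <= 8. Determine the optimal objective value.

5

The continuous relaxation peaks at (0, 2.67) with value 5.33; rounding to a feasible lattice point costs some objective.
(u,v)=(1,1): 1·1+5·1=6≤19, 5·1+3·1=8≤8, objective 5.
(u,v)=(0,2): 1·0+5·2=10≤19, 5·0+3·2=6≤8, objective 4.
(u,v)=(1,0): 1·1+5·0=1≤19, 5·1+3·0=5≤8, objective 3.
(u,v)=(0,1): 1·0+5·1=5≤19, 5·0+3·1=3≤8, objective 2.
The best lattice point is (1,1), giving 5.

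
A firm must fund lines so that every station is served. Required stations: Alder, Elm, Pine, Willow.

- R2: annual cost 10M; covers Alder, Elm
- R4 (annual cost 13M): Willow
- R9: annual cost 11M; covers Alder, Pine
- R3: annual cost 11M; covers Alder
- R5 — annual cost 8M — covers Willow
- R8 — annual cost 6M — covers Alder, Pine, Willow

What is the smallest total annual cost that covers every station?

16

This is an integer covering problem.
Choose R2 and R8: together they cover Alder, Elm, Pine, Willow — every station.
Total annual cost: 10 + 6 = 16.
No cover costs less than 16.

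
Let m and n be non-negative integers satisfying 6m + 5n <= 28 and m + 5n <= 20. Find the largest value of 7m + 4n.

Relaxing integrality, the LP optimum is 32.67 at (m,n) = (4.67, 0), which is not an integer point.
(m,n)=(3,2): 6·3+5·2=28≤28, 1·3+5·2=13≤20, objective 29.
(m,n)=(4,0): 6·4+5·0=24≤28, 1·4+5·0=4≤20, objective 28.
(m,n)=(2,3): 6·2+5·3=27≤28, 1·2+5·3=17≤20, objective 26.
(m,n)=(3,1): 6·3+5·1=23≤28, 1·3+5·1=8≤20, objective 25.
The best lattice point is (3,2), giving 29.

29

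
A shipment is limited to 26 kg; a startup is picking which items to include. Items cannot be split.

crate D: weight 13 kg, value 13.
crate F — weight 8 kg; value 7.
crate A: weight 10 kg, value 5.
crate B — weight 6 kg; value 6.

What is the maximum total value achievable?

crate D + crate A: weight 13 + 10 = 23 ≤ 26, value 13 + 5 = 18.
crate D + crate B: weight 13 + 6 = 19 ≤ 26, value 13 + 6 = 19.
crate D + crate F: weight 13 + 8 = 21 ≤ 26, value 13 + 7 = 20.
Best is crate D and crate F with total value 20.

20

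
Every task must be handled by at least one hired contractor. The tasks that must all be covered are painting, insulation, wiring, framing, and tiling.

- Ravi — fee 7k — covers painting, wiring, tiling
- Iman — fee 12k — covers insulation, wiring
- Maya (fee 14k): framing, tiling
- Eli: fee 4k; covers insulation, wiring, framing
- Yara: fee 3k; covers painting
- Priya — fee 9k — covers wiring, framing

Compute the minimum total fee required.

11

Choose Ravi and Eli: together they cover painting, insulation, wiring, framing, tiling — every task.
Total fee: 7 + 4 = 11.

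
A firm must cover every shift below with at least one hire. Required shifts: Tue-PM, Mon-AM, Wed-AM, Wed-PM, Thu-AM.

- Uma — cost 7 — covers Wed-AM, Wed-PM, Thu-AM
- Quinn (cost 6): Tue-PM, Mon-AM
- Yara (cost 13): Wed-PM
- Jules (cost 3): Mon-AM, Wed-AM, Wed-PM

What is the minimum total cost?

13

The greedy cost-per-new-shift heuristic would pick Jules, Quinn, and Uma for 16, but a cheaper cover exists.
Choose Uma and Quinn: together they cover Tue-PM, Mon-AM, Wed-AM, Wed-PM, Thu-AM — every shift.
Total cost: 7 + 6 = 13.
No cover costs less than 13.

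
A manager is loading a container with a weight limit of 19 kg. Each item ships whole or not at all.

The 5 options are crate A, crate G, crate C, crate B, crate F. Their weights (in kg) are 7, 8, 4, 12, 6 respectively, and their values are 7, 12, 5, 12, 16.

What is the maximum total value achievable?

crate A + crate C + crate F: weight 7 + 4 + 6 = 17 ≤ 19, value 7 + 5 + 16 = 28.
crate G + crate C + crate F: weight 8 + 4 + 6 = 18 ≤ 19, value 12 + 5 + 16 = 33.
crate G + crate F: weight 8 + 6 = 14 ≤ 19, value 12 + 16 = 28.
Best is crate G, crate C, and crate F with total value 33.

33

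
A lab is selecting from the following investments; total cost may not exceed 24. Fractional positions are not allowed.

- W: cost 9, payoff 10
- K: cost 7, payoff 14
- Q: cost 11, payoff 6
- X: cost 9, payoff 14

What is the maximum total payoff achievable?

Take K and X: cost 7 + 9 = 16 ≤ 24, payoff 14 + 14 = 28.
No other feasible combination does better.

28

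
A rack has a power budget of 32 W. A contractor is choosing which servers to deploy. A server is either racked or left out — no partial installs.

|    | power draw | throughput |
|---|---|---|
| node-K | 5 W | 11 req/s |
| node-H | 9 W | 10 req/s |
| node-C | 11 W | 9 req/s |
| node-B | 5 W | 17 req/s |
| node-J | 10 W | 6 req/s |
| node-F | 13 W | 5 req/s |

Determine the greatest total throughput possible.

Allowing fractional choices, the relaxed optimum would be about 48.2, but servers are indivisible.
node-K + node-H + node-C + node-B: power draw 5 + 9 + 11 + 5 = 30 ≤ 32, throughput 11 + 10 + 9 + 17 = 47.
node-K + node-H + node-B + node-J: power draw 5 + 9 + 5 + 10 = 29 ≤ 32, throughput 11 + 10 + 17 + 6 = 44.
Best is node-K, node-H, node-C, and node-B with total throughput 47.

47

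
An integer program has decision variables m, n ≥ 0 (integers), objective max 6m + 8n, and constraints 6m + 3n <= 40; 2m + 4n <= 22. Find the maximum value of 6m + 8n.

54

The continuous relaxation peaks at (5.22, 2.89) with value 54.44; rounding to a feasible lattice point costs some objective.
(m,n)=(5,3): 6·5+3·3=39≤40, 2·5+4·3=22≤22, objective 54.
(m,n)=(4,3): 6·4+3·3=33≤40, 2·4+4·3=20≤22, objective 48.
Maximum is 54 at (m,n)=(5,3).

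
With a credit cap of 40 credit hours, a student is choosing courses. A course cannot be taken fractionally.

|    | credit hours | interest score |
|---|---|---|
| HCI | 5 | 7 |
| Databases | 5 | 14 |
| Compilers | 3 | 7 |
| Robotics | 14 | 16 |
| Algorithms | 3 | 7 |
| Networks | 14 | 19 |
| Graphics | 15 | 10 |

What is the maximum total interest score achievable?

63

Allowing fractional choices, the relaxed optimum would be about 65.4, but courses are indivisible.
Databases + Compilers + Robotics + Algorithms + Networks: credit hours 5 + 3 + 14 + 3 + 14 = 39 ≤ 40, interest score 14 + 7 + 16 + 7 + 19 = 63.
Databases + Compilers + Algorithms + Networks + Graphics: credit hours 5 + 3 + 3 + 14 + 15 = 40 ≤ 40, interest score 14 + 7 + 7 + 19 + 10 = 57.
Databases + Compilers + Robotics + Networks: credit hours 5 + 3 + 14 + 14 = 36 ≤ 40, interest score 14 + 7 + 16 + 19 = 56.
Best is Databases, Compilers, Robotics, Algorithms, and Networks with total interest score 63.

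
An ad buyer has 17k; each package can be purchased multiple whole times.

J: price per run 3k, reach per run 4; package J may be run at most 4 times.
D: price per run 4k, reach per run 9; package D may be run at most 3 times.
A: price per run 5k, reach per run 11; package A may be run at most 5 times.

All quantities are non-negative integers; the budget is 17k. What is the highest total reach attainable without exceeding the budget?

38

3×D and 1×A: price 17 ≤ 17, reach 3·9 + 1·11 = 38.
1×J, 1×D, and 2×A: price 17 ≤ 17, reach 1·4 + 1·9 + 2·11 = 35.
Best is 38.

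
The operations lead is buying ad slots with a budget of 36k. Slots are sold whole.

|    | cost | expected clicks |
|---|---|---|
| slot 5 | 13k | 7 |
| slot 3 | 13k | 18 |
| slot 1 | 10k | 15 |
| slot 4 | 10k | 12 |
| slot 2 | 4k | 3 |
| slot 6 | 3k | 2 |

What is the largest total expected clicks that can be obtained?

This is a 0-1 knapsack instance.
slot 3 + slot 1 + slot 4 + slot 6: cost 13 + 10 + 10 + 3 = 36 ≤ 36, expected clicks 18 + 15 + 12 + 2 = 47.
slot 5 + slot 3 + slot 1: cost 13 + 13 + 10 = 36 ≤ 36, expected clicks 7 + 18 + 15 = 40.
slot 3 + slot 1 + slot 4: cost 13 + 10 + 10 = 33 ≤ 36, expected clicks 18 + 15 + 12 = 45.
Best is slot 3, slot 1, slot 4, and slot 6 with total expected clicks 47.

47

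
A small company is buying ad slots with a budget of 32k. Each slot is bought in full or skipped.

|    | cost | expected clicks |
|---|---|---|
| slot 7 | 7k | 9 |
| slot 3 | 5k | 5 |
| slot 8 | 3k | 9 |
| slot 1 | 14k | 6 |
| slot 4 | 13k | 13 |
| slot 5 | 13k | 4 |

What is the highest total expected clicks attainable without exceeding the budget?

36

slot 7 + slot 8 + slot 4: cost 7 + 3 + 13 = 23 ≤ 32, expected clicks 9 + 9 + 13 = 31.
slot 7 + slot 3 + slot 8 + slot 4: cost 7 + 5 + 3 + 13 = 28 ≤ 32, expected clicks 9 + 5 + 9 + 13 = 36.
Best is slot 7, slot 3, slot 8, and slot 4 with total expected clicks 36.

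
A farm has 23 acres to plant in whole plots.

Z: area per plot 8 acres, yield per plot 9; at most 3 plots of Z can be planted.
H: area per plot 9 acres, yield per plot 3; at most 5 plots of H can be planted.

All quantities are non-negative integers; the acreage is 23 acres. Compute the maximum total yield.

Z has the best ratio (9/8); taking only Z gives at most 2×9 = 18 (stopped by the area limit).
Optimal: 2×Z: area 16 ≤ 23, yield 2·9 = 18.

18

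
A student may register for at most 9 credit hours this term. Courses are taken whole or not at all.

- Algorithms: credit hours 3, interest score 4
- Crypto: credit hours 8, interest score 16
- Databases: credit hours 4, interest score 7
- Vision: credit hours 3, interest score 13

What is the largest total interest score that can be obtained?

20

Allowing fractional choices, the relaxed optimum would be about 25.0, but courses are indivisible.
Crypto: credit hours 8 ≤ 9, interest score 16.
Databases + Vision: credit hours 4 + 3 = 7 ≤ 9, interest score 7 + 13 = 20.
Algorithms + Vision: credit hours 3 + 3 = 6 ≤ 9, interest score 4 + 13 = 17.
Best is Databases and Vision with total interest score 20.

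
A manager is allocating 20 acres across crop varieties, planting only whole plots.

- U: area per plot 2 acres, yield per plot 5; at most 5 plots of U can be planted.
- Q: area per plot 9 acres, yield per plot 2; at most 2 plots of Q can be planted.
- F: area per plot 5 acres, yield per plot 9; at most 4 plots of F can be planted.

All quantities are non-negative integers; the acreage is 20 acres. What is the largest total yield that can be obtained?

U has the best ratio (5/2); taking only U gives at most 5×5 = 25 (stopped by the supply cap of 5).
Mixing does better — 5×U and 2×F: area 20 ≤ 20, yield 5·5 + 2·9 = 43.

43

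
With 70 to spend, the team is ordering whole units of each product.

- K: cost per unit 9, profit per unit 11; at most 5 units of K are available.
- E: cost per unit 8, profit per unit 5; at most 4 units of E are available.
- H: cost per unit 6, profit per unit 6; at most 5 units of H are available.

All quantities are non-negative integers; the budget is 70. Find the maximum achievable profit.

This is a bounded integer knapsack.
K has the best ratio (11/9); taking only K gives at most 5×11 = 55 (stopped by the supply cap of 5).
Mixing does better — 5×K and 4×H: cost 69 ≤ 70, profit 5·11 + 4·6 = 79.

79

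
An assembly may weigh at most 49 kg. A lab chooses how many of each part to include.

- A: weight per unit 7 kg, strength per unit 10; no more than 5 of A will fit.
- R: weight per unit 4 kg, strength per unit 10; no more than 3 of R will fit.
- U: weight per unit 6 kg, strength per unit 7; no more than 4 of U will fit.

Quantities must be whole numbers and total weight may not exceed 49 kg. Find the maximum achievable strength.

80

4×A, 3×R, and 1×U: weight 46 ≤ 49, strength 4·10 + 3·10 + 1·7 = 77.
5×A and 3×R: weight 47 ≤ 49, strength 5·10 + 3·10 = 80.
Best is 80.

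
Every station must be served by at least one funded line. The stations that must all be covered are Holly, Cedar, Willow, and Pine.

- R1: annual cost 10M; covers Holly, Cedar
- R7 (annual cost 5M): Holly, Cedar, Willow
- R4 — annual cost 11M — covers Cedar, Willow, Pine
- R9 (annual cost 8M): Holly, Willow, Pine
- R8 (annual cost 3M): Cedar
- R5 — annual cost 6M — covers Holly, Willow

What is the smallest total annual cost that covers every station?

11

The greedy cost-per-new-station heuristic would pick R7 and R9 for 13, but a cheaper cover exists.
Choose R9 and R8: together they cover Holly, Cedar, Willow, Pine — every station.
Total annual cost: 8 + 3 = 11.
No cover costs less than 11.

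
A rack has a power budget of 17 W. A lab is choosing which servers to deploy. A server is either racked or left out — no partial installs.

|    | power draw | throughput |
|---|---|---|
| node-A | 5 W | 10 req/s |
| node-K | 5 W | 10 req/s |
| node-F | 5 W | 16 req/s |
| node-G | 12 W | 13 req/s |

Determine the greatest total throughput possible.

36

node-A + node-K + node-F: power draw 5 + 5 + 5 = 15 ≤ 17, throughput 10 + 10 + 16 = 36.
node-F + node-G: power draw 5 + 12 = 17 ≤ 17, throughput 16 + 13 = 29.
Best is node-A, node-K, and node-F with total throughput 36.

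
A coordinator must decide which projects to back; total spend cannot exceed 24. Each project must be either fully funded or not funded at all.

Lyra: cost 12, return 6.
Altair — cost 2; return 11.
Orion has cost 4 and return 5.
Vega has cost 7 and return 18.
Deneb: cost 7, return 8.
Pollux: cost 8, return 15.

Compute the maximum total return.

Altair + Vega + Deneb + Pollux: cost 2 + 7 + 7 + 8 = 24 ≤ 24, return 11 + 18 + 8 + 15 = 52.
Altair + Orion + Vega + Pollux: cost 2 + 4 + 7 + 8 = 21 ≤ 24, return 11 + 5 + 18 + 15 = 49.
Best is Altair, Vega, Deneb, and Pollux with total return 52.

52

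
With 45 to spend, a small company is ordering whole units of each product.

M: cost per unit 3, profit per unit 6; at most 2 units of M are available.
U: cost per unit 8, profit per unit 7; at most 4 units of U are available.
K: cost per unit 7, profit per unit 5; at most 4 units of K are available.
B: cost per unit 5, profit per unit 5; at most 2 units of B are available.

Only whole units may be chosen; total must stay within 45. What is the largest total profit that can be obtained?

This is a bounded integer knapsack.
2×M, 4×U, and 1×B: cost 43 ≤ 45, profit 2·6 + 4·7 + 1·5 = 45.
2×M, 4×U, and 1×K: cost 45 ≤ 45, profit 2·6 + 4·7 + 1·5 = 45.
Best is 45.

45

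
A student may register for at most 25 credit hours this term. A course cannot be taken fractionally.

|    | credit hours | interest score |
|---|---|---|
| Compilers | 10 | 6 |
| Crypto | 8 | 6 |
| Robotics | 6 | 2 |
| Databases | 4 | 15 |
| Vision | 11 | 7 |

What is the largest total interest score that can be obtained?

Allowing fractional choices, the relaxed optimum would be about 29.2, but courses are indivisible.
Crypto + Databases + Vision: credit hours 8 + 4 + 11 = 23 ≤ 25, interest score 6 + 15 + 7 = 28.
Compilers + Databases + Vision: credit hours 10 + 4 + 11 = 25 ≤ 25, interest score 6 + 15 + 7 = 28.
The maximum interest score is 28; one optimal choice is Crypto, Databases, and Vision.

28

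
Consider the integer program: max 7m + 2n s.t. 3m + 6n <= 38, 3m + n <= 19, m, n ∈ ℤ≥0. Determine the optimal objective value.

(m,n)=(6,1) is feasible, giving 44.
(m,n)=(6,0) is feasible, giving 42.
(m,n)=(5,2) is feasible, giving 39.
(m,n)=(5,1) is feasible, giving 37.
No feasible integer point exceeds 44.

44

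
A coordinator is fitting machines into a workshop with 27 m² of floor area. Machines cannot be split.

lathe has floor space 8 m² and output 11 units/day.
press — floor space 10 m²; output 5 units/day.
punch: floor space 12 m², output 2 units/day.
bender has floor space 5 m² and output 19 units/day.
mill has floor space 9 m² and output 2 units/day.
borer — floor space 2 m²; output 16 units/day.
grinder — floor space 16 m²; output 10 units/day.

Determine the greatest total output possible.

51

Allowing fractional choices, the relaxed optimum would be about 53.5, but machines are indivisible.
lathe + bender + mill + borer: floor space 8 + 5 + 9 + 2 = 24 ≤ 27, output 11 + 19 + 2 + 16 = 48.
lathe + press + bender + borer: floor space 8 + 10 + 5 + 2 = 25 ≤ 27, output 11 + 5 + 19 + 16 = 51.
Best is lathe, press, bender, and borer with total output 51.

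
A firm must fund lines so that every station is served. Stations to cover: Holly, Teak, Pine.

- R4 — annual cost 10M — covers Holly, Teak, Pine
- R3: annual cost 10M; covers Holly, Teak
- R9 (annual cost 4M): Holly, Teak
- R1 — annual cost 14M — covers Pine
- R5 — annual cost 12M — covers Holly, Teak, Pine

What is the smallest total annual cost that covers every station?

R4 alone covers Holly, Teak, Pine — every station.
Total annual cost: 10.

10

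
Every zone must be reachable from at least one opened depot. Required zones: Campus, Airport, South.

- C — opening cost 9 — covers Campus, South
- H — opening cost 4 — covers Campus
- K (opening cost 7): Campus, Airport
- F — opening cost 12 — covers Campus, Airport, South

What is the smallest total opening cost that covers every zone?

12

The greedy cost-per-new-zone heuristic would pick K and C for 16, but a cheaper cover exists.
F alone covers Campus, Airport, South — every zone.
Total opening cost: 12.
No cover costs less than 12.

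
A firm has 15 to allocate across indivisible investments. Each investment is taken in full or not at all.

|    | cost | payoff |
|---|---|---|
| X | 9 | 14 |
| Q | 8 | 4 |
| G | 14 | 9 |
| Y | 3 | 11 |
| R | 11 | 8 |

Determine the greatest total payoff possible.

25

Allowing fractional choices, the relaxed optimum would be about 27.2, but investments are indivisible.
Q + Y: cost 8 + 3 = 11 ≤ 15, payoff 4 + 11 = 15.
Y + R: cost 3 + 11 = 14 ≤ 15, payoff 11 + 8 = 19.
X + Y: cost 9 + 3 = 12 ≤ 15, payoff 14 + 11 = 25.
Best is X and Y with total payoff 25.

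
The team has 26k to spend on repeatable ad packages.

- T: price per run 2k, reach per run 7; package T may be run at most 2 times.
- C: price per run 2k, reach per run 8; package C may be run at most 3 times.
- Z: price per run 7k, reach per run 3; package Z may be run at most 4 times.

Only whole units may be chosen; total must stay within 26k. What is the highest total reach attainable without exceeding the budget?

C has the best ratio (8/2); taking only C gives at most 3×8 = 24 (stopped by the supply cap of 3).
Mixing does better — 2×T, 3×C, and 2×Z: price 24 ≤ 26, reach 2·7 + 3·8 + 2·3 = 44.

44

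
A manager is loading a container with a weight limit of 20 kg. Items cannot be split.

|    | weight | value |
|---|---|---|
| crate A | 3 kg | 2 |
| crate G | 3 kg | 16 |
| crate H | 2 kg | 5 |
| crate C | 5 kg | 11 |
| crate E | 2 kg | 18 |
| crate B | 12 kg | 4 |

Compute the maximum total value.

52

Allowing fractional choices, the relaxed optimum would be about 53.7, but items are indivisible.
crate A + crate G + crate H + crate C + crate E: weight 3 + 3 + 2 + 5 + 2 = 15 ≤ 20, value 2 + 16 + 5 + 11 + 18 = 52.
crate G + crate H + crate C + crate E: weight 3 + 2 + 5 + 2 = 12 ≤ 20, value 16 + 5 + 11 + 18 = 50.
Best is crate A, crate G, crate H, crate C, and crate E with total value 52.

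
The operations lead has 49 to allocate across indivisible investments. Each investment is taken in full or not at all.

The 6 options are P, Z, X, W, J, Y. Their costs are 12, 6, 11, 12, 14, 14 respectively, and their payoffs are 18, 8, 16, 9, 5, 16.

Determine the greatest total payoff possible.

59

Allowing fractional choices, the relaxed optimum would be about 62.5, but investments are indivisible.
P + Z + X + Y: cost 12 + 6 + 11 + 14 = 43 ≤ 49, payoff 18 + 8 + 16 + 16 = 58.
P + X + W + Y: cost 12 + 11 + 12 + 14 = 49 ≤ 49, payoff 18 + 16 + 9 + 16 = 59.
P + Z + X + W: cost 12 + 6 + 11 + 12 = 41 ≤ 49, payoff 18 + 8 + 16 + 9 = 51.
Best is P, X, W, and Y with total payoff 59.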